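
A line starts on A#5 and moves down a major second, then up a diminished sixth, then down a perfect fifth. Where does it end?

Ab5

Down a major second from A#5: G#5 (2 semitones down).
A diminished sixth up from G#5 is Eb6.
Down a perfect fifth from Eb6: Ab5 (7 semitones down).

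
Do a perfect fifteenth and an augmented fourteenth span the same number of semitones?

A perfect fifteenth spans 24 semitones, and an augmented fourteenth also spans 24 semitones — they're enharmonic.

Yes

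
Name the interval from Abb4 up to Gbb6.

A to G spans seven letter names (A-B-C-D-E-F-G), plus an octave: a fourteenth.
At 22 semitones, Abb4→Gbb6 falls one short of a major fourteenth: minor.
(Equivalently, a compound minor seventh: a minor seventh plus an octave.)

m14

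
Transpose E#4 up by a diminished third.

G4

The third takes the letter from E up to G.
A diminished third spans 2 semitones, so from E#4 the target pitch is G4.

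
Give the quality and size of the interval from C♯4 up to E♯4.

C to E spans three letter names (C-D-E) — that makes it a third of some quality.
Counting semitones, C#4→E#4 is 4, which is the major third.

major third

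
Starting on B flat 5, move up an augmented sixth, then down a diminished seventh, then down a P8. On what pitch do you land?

A double-sharp 4

Bb5 up an augmented sixth → G#6 (10 semitones).
Down a diminished seventh from G#6: A##5 (9 semitones down).
Down a perfect octave from A##5: A##4 (12 semitones down).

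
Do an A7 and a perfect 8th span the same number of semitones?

An augmented seventh = 12 semitones = a perfect octave; enharmonically equal.

Yes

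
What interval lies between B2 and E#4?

augmented eleventh

B to E spans four letter names (B-C-D-E), plus an octave — that makes it an eleventh of some quality.
A perfect eleventh would be 17 semitones; B2 to E#4 is 18, one semitone wider, so the interval is augmented.
(Equivalently, a compound augmented fourth: an augmented fourth plus an octave.)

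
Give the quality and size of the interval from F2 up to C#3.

F to C spans five letter names (F-G-A-B-C) — that makes it a fifth of some quality.
F2 to C#3 spans 8 semitones — one semitone wider than the perfect fifth (7) — giving an augmented fifth.

augmented fifth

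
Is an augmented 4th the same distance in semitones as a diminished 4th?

No

6 semitones (augmented fourth) vs 4 semitones (diminished fourth): not equal.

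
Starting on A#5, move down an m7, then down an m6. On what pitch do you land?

A minor seventh down from A#5 is B#4.
B#4 down a minor sixth → D##4 (8 semitones).

D##4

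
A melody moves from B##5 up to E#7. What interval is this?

diminished 11th

B to E spans four letter names (B-C-D-E), plus an octave: an eleventh.
A perfect eleventh would be 17 semitones; B##5 to E#7 is 16, one semitone narrower, so the interval is diminished.
(Equivalently, a compound diminished fourth: a diminished fourth plus an octave.)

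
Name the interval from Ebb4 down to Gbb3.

Descending from Ebb4 to Gbb3 is the same interval as ascending Gbb3 to Ebb4.
G to E spans six letter names (G-A-B-C-D-E), so the interval is some kind of sixth.
The major sixth spans 9 semitones, and Gbb3 to Ebb4 is exactly 9 semitones — so this is a major sixth.

major sixth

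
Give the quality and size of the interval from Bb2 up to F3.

perfect fifth

B to F spans five letter names (B-C-D-E-F) — that makes it a fifth of some quality.
Counting semitones, Bb2→F3 is 7, which is the perfect fifth.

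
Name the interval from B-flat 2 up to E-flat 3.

B to E spans four letter names (B-C-D-E) — that makes it a fourth of some quality.
Bb2 to Eb3 is 5 semitones, matching the perfect fourth exactly, so the quality is perfect.

perfect fourth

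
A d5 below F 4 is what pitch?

The fifth takes the letter from F down to B.
A diminished fifth is 6 semitones; 6 semitones down from F4 gives B3.

B 3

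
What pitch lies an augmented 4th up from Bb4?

E5

Four letter names up from B: E.
An augmented fourth is 6 semitones; 6 semitones up from Bb4 gives E5.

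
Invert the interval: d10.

augmented sixth

First reduce the compound diminished tenth to its simple form, a diminished third.
Inverted interval numbers add to nine, so a third pairs with a sixth (3 + 6 = 9).
Quality inverts too: diminished becomes augmented. That makes the inversion an augmented sixth.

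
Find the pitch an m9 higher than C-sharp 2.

Two letters up from C (plus an octave) reaches D.
A minor ninth is 13 semitones; 13 semitones up from C#2 gives D3.

D 3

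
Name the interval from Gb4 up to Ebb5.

G to E spans six letter names (G-A-B-C-D-E) — that makes it a sixth of some quality.
Gb4 to Ebb5 is 8 semitones, a half step short of the major sixth (9), so this is minor.

minor sixth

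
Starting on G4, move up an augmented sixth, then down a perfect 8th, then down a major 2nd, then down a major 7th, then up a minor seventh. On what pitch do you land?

G4 up an augmented sixth → E#5 (10 semitones).
A perfect octave down from E#5 is E#4.
A major second down from E#4 is D#4.
D#4 down a major seventh → E3 (11 semitones).
A minor seventh up from E3 is D4.

D4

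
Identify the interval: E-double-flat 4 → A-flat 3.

Descending from Ebb4 to Ab3 is the same interval as ascending Ab3 to Ebb4.
A to E spans five letter names (A-B-C-D-E) — that makes it a fifth of some quality.
The perfect fifth is 7 semitones; here we have 6, one semitone narrower: diminished.

diminished fifth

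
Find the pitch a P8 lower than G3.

An octave keeps the letter name G, an octave down from G.
A perfect octave is 12 semitones; 12 semitones down from G3 gives G2.

G2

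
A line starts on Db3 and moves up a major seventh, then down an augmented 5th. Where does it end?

Up a major seventh from Db3: C4 (11 semitones up).
Down an augmented fifth from C4: Fb3 (8 semitones down).

Fb3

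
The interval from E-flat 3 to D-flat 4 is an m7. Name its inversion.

Interval numbers invert to sum to nine: 7 + 2 = 9, so a seventh inverts to a second.
The quality also flips — minor becomes major — giving a major second.

major second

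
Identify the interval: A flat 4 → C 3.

m13

Descending from Ab4 to C3 is the same interval as ascending C3 to Ab4.
C to A spans six letter names (C-D-E-F-G-A), plus an octave, so the interval is some kind of thirteenth.
At 20 semitones, C3→Ab4 falls one short of a major thirteenth: minor.
(Equivalently, a compound minor sixth: a minor sixth plus an octave.)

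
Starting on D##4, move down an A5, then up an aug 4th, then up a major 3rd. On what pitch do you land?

E##4

An augmented fifth down from D##4 is G#3.
Up an augmented fourth from G#3: C##4 (6 semitones up).
A major third up from C##4 is E##4.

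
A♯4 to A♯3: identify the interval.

perfect 8th

Descending from A#4 to A#3 is the same interval as ascending A#3 to A#4.
A to A is the same letter name, plus an octave — that makes it an octave of some quality.
A#3 to A#4 is 12 semitones, matching the perfect octave exactly, so the quality is perfect.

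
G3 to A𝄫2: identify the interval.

Descending from G3 to Abb2 is the same interval as ascending Abb2 to G3.
A to G spans seven letter names (A-B-C-D-E-F-G) — that makes it a seventh of some quality.
Abb2 to G3 spans 12 semitones — one semitone wider than the major seventh (11) — giving an augmented seventh.

A7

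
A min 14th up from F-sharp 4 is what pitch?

E 6

Counting seven letter names plus an octave up from F lands on E.
A minor fourteenth spans 22 semitones, so from F#4 the target pitch is E6.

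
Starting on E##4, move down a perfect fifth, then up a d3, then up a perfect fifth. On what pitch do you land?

G#4

A perfect fifth down from E##4 is A##3.
A##3 up a diminished third → C#4 (2 semitones).
Up a perfect fifth from C#4: G#4 (7 semitones up).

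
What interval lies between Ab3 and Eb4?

A to E spans five letter names (A-B-C-D-E): a fifth.
Ab3 to Eb4 is 7 semitones, matching the perfect fifth exactly, so the quality is perfect.

perfect fifth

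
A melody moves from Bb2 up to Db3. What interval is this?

minor third

B to D spans three letter names (B-C-D), so the interval is some kind of third.
Bb2 to Db3 is 3 semitones, a half step short of the major third (4), so this is minor.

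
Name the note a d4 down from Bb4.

Counting four letter names down from B lands on F.
Moving 4 semitones down from Bb4 (the size of a diminished fourth) reaches F#4.

F#4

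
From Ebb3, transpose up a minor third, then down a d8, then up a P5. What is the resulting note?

Ebb3 up a minor third → Gbb3 (3 semitones).
Down a diminished octave from Gbb3: Gb2 (11 semitones down).
A perfect fifth up from Gb2 is Db3.

Db3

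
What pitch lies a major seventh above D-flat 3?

C 4

Seven letter names up from D: C.
A major seventh is 11 semitones; 11 semitones up from Db3 gives C4.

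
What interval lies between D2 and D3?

D to D is the same letter name, plus an octave, so the interval is some kind of octave.
The perfect octave spans 12 semitones, and D2 to D3 is exactly 12 semitones — so this is a perfect octave.

perfect 8th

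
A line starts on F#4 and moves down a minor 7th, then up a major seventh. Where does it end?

F##4

F#4 down a minor seventh → G#3 (10 semitones).
G#3 up a major seventh → F##4 (11 semitones).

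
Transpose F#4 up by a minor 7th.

E5

Seven letter names up from F: E.
A minor seventh is 10 semitones; 10 semitones up from F#4 gives E5.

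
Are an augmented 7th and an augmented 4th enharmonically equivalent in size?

No

12 semitones (augmented seventh) vs 6 semitones (augmented fourth): not equal.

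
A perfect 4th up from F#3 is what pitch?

B3

Four letter names up from F: B.
A perfect fourth is 5 semitones; 5 semitones up from F#3 gives B3.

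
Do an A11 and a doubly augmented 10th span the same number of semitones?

Both span 18 semitones: an augmented eleventh and a doubly augmented tenth are the same chromatic distance.

Yes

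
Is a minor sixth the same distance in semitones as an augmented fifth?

Both span 8 semitones: a minor sixth and an augmented fifth are the same chromatic distance.

Yes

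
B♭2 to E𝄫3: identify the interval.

diminished fourth

B to E spans four letter names (B-C-D-E): a fourth.
A perfect fourth would be 5 semitones; Bb2 to Ebb3 is 4, one semitone narrower, so the interval is diminished.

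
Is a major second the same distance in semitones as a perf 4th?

A major second is 2 semitones but a perfect fourth is 5 semitones — different sizes.

No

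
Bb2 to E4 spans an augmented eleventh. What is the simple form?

Take out an octave (7 from the number): 11 − 7 = 4.
That makes an augmented eleventh a compound augmented fourth — an octave plus an augmented fourth.

augmented fourth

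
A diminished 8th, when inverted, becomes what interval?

The rule of nine gives the new number: 9 − 8 = 1, so an octave becomes a unison.
And diminished becomes augmented under inversion, so we get an augmented unison.

A1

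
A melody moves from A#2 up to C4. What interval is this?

A to C spans three letter names (A-B-C), plus an octave: a tenth.
A major tenth would be 16 semitones; A#2 to C4 is 14, two semitones narrower, so the interval is diminished.
(Equivalently, a compound diminished third: a diminished third plus an octave.)

diminished tenth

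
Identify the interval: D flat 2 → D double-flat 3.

D to D is the same letter name, plus an octave: an octave.
A perfect octave would be 12 semitones; Db2 to Dbb3 is 11, one semitone narrower, so the interval is diminished.

diminished octave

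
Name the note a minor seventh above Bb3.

The seventh takes the letter from B up to A.
Moving 10 semitones up from Bb3 (the size of a minor seventh) reaches Ab4.

Ab4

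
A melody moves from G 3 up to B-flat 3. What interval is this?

G to B spans three letter names (G-A-B): a third.
A major third would be 4 semitones, but G3 to Bb3 is 3 — one semitone narrower, making it a minor third.

m3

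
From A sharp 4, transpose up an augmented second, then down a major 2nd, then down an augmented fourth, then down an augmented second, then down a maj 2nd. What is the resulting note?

C 4

A#4 up an augmented second → B##4 (3 semitones).
B##4 down a major second → A##4 (2 semitones).
Down an augmented fourth from A##4: E#4 (6 semitones down).
An augmented second down from E#4 is D4.
D4 down a major second → C4 (2 semitones).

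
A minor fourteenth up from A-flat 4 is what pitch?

G-flat 6

The fourteenth's letter: A up seven letter names plus an octave → G.
Moving 22 semitones up from Ab4 (the size of a minor fourteenth) reaches Gb6.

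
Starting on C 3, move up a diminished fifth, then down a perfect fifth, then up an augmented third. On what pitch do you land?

A diminished fifth up from C3 is Gb3.
Gb3 down a perfect fifth → Cb3 (7 semitones).
Up an augmented third from Cb3: E3 (5 semitones up).

E 3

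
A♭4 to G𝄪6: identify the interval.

AA14

A to G spans seven letter names (A-B-C-D-E-F-G), plus an octave — that makes it a fourteenth of some quality.
A major fourteenth would be 23 semitones; Ab4 to G##6 is 25, two semitones wider, so the interval is doubly augmented.
(Equivalently, a compound doubly augmented seventh: a doubly augmented seventh plus an octave.)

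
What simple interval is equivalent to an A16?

Subtracting seven from the interval number removes an octave: 16 − 14 = 2.
Quality carries through unchanged, so the simple form is an augmented second.

augmented second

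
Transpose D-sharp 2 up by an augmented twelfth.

A-double-sharp 3

Five letters up from D (plus an octave) reaches A.
Moving 20 semitones up from D#2 (the size of an augmented twelfth) reaches A##3.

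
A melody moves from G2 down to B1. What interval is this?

Descending from G2 to B1 is the same interval as ascending B1 to G2.
B to G spans six letter names (B-C-D-E-F-G), so the interval is some kind of sixth.
B1 to G2 is 8 semitones, a half step short of the major sixth (9), so this is minor.

m6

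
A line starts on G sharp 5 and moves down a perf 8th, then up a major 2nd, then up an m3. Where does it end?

A perfect octave down from G#5 is G#4.
G#4 up a major second → A#4 (2 semitones).
A#4 up a minor third → C#5 (3 semitones).

C sharp 5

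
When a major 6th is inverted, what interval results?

m3

The rule of nine gives the new number: 9 − 6 = 3, so a sixth becomes a third.
And major becomes minor under inversion, so we get a minor third.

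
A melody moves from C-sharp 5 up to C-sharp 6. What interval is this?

C to C is the same letter name, plus an octave: an octave.
The perfect octave spans 12 semitones, and C#5 to C#6 is exactly 12 semitones — so this is a perfect octave.

perfect octave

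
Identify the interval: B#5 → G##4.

m10

Descending from B#5 to G##4 is the same interval as ascending G##4 to B#5.
G to B spans three letter names (G-A-B), plus an octave, so the interval is some kind of tenth.
G##4 to B#5 is 15 semitones, a half step short of the major tenth (16), so this is minor.
(Equivalently, a compound minor third: a minor third plus an octave.)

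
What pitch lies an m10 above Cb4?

Ebb5

Counting three letter names plus an octave up from C lands on E.
Moving 15 semitones up from Cb4 (the size of a minor tenth) reaches Ebb5.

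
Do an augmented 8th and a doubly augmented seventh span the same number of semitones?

An augmented octave = 13 semitones = a doubly augmented seventh; enharmonically equal.

Yes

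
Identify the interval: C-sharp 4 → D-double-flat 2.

doubly augmented fourteenth

Descending from C#4 to Dbb2 is the same interval as ascending Dbb2 to C#4.
D to C spans seven letter names (D-E-F-G-A-B-C), plus an octave: a fourteenth.
A major fourteenth would be 23 semitones; Dbb2 to C#4 is 25, two semitones wider, so the interval is doubly augmented.
(Equivalently, a compound doubly augmented seventh: a doubly augmented seventh plus an octave.)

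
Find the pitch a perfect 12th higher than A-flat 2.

Counting five letter names plus an octave up from A lands on E.
A perfect twelfth is 19 semitones; 19 semitones up from Ab2 gives Eb4.

E-flat 4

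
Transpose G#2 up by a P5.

Five letter names up from G: D.
A perfect fifth is 7 semitones; 7 semitones up from G#2 gives D#3.

D#3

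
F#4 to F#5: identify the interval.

perfect octave

F to F is the same letter name, plus an octave: an octave.
The perfect octave spans 12 semitones, and F#4 to F#5 is exactly 12 semitones — so this is a perfect octave.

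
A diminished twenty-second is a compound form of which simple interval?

Each octave removed subtracts seven from the number: 22 − 14 = 8.
That makes a diminished twenty-second a compound diminished octave — 2 octaves plus a diminished octave.

d8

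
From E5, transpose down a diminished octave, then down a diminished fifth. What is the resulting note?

A diminished octave down from E5 is E#4.
A diminished fifth down from E#4 is A##3.

A##3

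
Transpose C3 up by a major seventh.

B3

The seventh takes the letter from C up to B.
A major seventh spans 11 semitones, so from C3 the target pitch is B3.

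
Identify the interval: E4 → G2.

major thirteenth

Descending from E4 to G2 is the same interval as ascending G2 to E4.
G to E spans six letter names (G-A-B-C-D-E), plus an octave: a thirteenth.
G2 to E4 is 21 semitones, matching the major thirteenth exactly, so the quality is major.
(Equivalently, a compound major sixth: a major sixth plus an octave.)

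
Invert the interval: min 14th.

major 2nd

First reduce the compound minor fourteenth to its simple form, a minor seventh.
The rule of nine gives the new number: 9 − 7 = 2, so a seventh becomes a second.
The quality also flips — minor becomes major — giving a major second.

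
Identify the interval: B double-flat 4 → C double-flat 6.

B to C spans two letter names (B-C), plus an octave — that makes it a ninth of some quality.
At 13 semitones, Bbb4→Cbb6 falls one short of a major ninth: minor.
(Equivalently, a compound minor second: a minor second plus an octave.)

minor ninth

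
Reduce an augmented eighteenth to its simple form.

A4

Take out 2 octaves (14 from the number): 18 − 14 = 4.
That makes an augmented eighteenth a compound augmented fourth — 2 octaves plus an augmented fourth.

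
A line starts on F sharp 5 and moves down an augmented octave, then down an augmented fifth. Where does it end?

B double-flat 3

Down an augmented octave from F#5: F4 (13 semitones down).
Down an augmented fifth from F4: Bbb3 (8 semitones down).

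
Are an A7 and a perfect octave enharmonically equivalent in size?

An augmented seventh spans 12 semitones, and a perfect octave also spans 12 semitones — they're enharmonic.

Yes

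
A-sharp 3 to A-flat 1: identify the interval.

AA15

Descending from A#3 to Ab1 is the same interval as ascending Ab1 to A#3.
A to A is the same letter name, plus 2 octaves: a fifteenth.
The perfect fifteenth is 24 semitones; here we have 26, two semitones wider: doubly augmented.
(Equivalently, a compound doubly augmented octave: a doubly augmented octave plus an octave.)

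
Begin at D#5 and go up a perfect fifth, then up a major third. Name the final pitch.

Up a perfect fifth from D#5: A#5 (7 semitones up).
A major third up from A#5 is C##6.

C##6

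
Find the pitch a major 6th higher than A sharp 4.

Counting six letter names up from A lands on F.
A major sixth is 9 semitones; 9 semitones up from A#4 gives F##5.

F double-sharp 5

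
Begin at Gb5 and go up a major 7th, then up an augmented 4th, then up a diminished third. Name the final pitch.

Up a major seventh from Gb5: F6 (11 semitones up).
F6 up an augmented fourth → B6 (6 semitones).
B6 up a diminished third → Db7 (2 semitones).

Db7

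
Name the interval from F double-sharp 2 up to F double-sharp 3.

F to F is the same letter name, plus an octave, so the interval is some kind of octave.
F##2 to F##3 is 12 semitones, matching the perfect octave exactly, so the quality is perfect.

P8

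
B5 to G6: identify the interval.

B to G spans six letter names (B-C-D-E-F-G): a sixth.
At 8 semitones, B5→G6 falls one short of a major sixth: minor.

minor 6th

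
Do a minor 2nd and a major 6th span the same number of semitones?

No

A minor second is 1 semitone but a major sixth is 9 semitones — different sizes.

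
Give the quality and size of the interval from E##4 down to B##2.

Descending from E##4 to B##2 is the same interval as ascending B##2 to E##4.
B to E spans four letter names (B-C-D-E), plus an octave — that makes it an eleventh of some quality.
B##2 to E##4 is 17 semitones, matching the perfect eleventh exactly, so the quality is perfect.
(Equivalently, a compound perfect fourth: a perfect fourth plus an octave.)

perfect 11th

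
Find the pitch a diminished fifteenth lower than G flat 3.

G 1

For a fifteenth the letter name doesn't change: still G, two octaves down.
A diminished fifteenth spans 23 semitones, so from Gb3 the target pitch is G1.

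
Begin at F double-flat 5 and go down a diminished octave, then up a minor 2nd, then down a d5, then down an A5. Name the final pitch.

Fbb5 down a diminished octave → Fb4 (11 semitones).
Up a minor second from Fb4: Gbb4 (1 semitone up).
A diminished fifth down from Gbb4 is Cb4.
Down an augmented fifth from Cb4: Fbb3 (8 semitones down).

F double-flat 3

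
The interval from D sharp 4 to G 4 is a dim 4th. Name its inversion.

The rule of nine gives the new number: 9 − 4 = 5, so a fourth becomes a fifth.
And diminished becomes augmented under inversion, so we get an augmented fifth.

augmented 5th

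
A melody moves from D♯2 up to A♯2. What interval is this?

D to A spans five letter names (D-E-F-G-A): a fifth.
D#2 to A#2 is 7 semitones, matching the perfect fifth exactly, so the quality is perfect.

perfect fifth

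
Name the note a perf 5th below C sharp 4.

The fifth takes the letter from C down to F.
Moving 7 semitones down from C#4 (the size of a perfect fifth) reaches F#3.

F sharp 3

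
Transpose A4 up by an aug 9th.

B#5

Two letters up from A (plus an octave) reaches B.
An augmented ninth spans 15 semitones, so from A4 the target pitch is B#5.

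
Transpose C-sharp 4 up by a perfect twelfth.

G-sharp 5

Five letters up from C (plus an octave) reaches G.
Moving 19 semitones up from C#4 (the size of a perfect twelfth) reaches G#5.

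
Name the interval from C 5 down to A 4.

Descending from C5 to A4 is the same interval as ascending A4 to C5.
A to C spans three letter names (A-B-C), so the interval is some kind of third.
A4 to C5 is 3 semitones, a half step short of the major third (4), so this is minor.

minor third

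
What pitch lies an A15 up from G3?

A fifteenth keeps the letter name G, two octaves up from G.
An augmented fifteenth spans 25 semitones, so from G3 the target pitch is G#5.

G#5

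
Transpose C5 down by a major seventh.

The seventh takes the letter from C down to D.
Moving 11 semitones down from C5 (the size of a major seventh) reaches Db4.

Db4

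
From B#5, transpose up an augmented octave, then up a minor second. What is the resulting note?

C##7

An augmented octave up from B#5 is B##6.
A minor second up from B##6 is C##7.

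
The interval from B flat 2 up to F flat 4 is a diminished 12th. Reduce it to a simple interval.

d5

Subtracting seven from the interval number removes an octave: 12 − 7 = 5.
Quality carries through unchanged, so the simple form is a diminished fifth.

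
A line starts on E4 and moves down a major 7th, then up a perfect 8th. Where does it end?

E4 down a major seventh → F3 (11 semitones).
F3 up a perfect octave → F4 (12 semitones).

F4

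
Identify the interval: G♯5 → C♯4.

Descending from G#5 to C#4 is the same interval as ascending C#4 to G#5.
C to G spans five letter names (C-D-E-F-G), plus an octave, so the interval is some kind of twelfth.
The perfect twelfth spans 19 semitones, and C#4 to G#5 is exactly 19 semitones — so this is a perfect twelfth.
(Equivalently, a compound perfect fifth: a perfect fifth plus an octave.)

P12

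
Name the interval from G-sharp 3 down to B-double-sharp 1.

Descending from G#3 to B##1 is the same interval as ascending B##1 to G#3.
B to G spans six letter names (B-C-D-E-F-G), plus an octave: a thirteenth.
B##1 to G#3 spans 19 semitones — two semitones narrower than the major thirteenth (21) — giving a diminished thirteenth.
(Equivalently, a compound diminished sixth: a diminished sixth plus an octave.)

diminished 13th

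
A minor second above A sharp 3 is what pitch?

B 3

Two letter names up from A: B.
A minor second spans 1 semitone, so from A#3 the target pitch is B3.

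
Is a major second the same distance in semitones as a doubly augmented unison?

A major second = 2 semitones = a doubly augmented unison; enharmonically equal.

Yes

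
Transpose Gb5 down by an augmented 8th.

For an octave the letter name doesn't change: still G, an octave down.
An augmented octave is 13 semitones; 13 semitones down from Gb5 gives Gbb4.

Gbb4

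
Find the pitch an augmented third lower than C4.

Three letter names down from C: A.
An augmented third is 5 semitones; 5 semitones down from C4 gives Abb3.

Abb3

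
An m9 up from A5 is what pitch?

The ninth's letter: A up two letter names plus an octave → B.
A minor ninth is 13 semitones; 13 semitones up from A5 gives Bb6.

Bb6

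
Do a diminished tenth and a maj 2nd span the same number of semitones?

14 semitones (diminished tenth) vs 2 semitones (major second): not equal.

No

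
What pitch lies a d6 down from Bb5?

Six letter names down from B: D.
Moving 7 semitones down from Bb5 (the size of a diminished sixth) reaches D#5.

D#5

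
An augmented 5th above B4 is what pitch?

F##5

Five letter names up from B: F.
Moving 8 semitones up from B4 (the size of an augmented fifth) reaches F##5.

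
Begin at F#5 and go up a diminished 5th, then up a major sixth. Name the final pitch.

A6

F#5 up a diminished fifth → C6 (6 semitones).
Up a major sixth from C6: A6 (9 semitones up).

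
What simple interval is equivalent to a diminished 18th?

Subtracting seven from the interval number removes an octave: 18 − 14 = 4.
Quality carries through unchanged, so the simple form is a diminished fourth.

diminished fourth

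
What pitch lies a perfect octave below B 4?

B 3

The letter stays B (same as the start), shifted an octave down.
A perfect octave is 12 semitones; 12 semitones down from B4 gives B3.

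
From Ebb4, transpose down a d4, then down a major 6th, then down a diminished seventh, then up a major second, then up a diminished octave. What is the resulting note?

Ebb4 down a diminished fourth → Bb3 (4 semitones).
Bb3 down a major sixth → Db3 (9 semitones).
Db3 down a diminished seventh → E2 (9 semitones).
Up a major second from E2: F#2 (2 semitones up).
Up a diminished octave from F#2: F3 (11 semitones up).

F3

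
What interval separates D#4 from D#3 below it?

Descending from D#4 to D#3 is the same interval as ascending D#3 to D#4.
D to D is the same letter name, plus an octave — that makes it an octave of some quality.
Counting semitones, D#3→D#4 is 12, which is the perfect octave.

P8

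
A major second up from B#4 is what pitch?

C##5

Two letter names up from B: C.
A major second is 2 semitones; 2 semitones up from B#4 gives C##5.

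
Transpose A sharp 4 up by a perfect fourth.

D sharp 5

The fourth takes the letter from A up to D.
A perfect fourth is 5 semitones; 5 semitones up from A#4 gives D#5.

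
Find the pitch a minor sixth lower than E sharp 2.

G double-sharp 1

Counting six letter names down from E lands on G.
Moving 8 semitones down from E#2 (the size of a minor sixth) reaches G##1.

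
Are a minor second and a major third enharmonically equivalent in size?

1 semitone (minor second) vs 4 semitones (major third): not equal.

No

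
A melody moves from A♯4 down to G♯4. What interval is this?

Descending from A#4 to G#4 is the same interval as ascending G#4 to A#4.
G to A spans two letter names (G-A) — that makes it a second of some quality.
The major second spans 2 semitones, and G#4 to A#4 is exactly 2 semitones — so this is a major second.

major second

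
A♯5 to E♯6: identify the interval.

A to E spans five letter names (A-B-C-D-E) — that makes it a fifth of some quality.
The perfect fifth spans 7 semitones, and A#5 to E#6 is exactly 7 semitones — so this is a perfect fifth.

P5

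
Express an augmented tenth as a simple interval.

augmented 3rd

Each octave removed subtracts seven from the number: 10 − 7 = 3.
Quality carries through unchanged, so the simple form is an augmented third.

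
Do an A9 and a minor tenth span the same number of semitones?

Yes

An augmented ninth spans 15 semitones, and a minor tenth also spans 15 semitones — they're enharmonic.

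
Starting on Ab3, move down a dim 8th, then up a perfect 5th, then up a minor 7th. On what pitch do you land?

Ab3 down a diminished octave → A2 (11 semitones).
Up a perfect fifth from A2: E3 (7 semitones up).
Up a minor seventh from E3: D4 (10 semitones up).

D4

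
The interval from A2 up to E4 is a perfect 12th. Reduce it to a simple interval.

Each octave removed subtracts seven from the number: 12 − 7 = 5.
Quality carries through unchanged, so the simple form is a perfect fifth.

P5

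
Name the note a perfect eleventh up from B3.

E5

Counting four letter names plus an octave up from B lands on E.
A perfect eleventh spans 17 semitones, so from B3 the target pitch is E5.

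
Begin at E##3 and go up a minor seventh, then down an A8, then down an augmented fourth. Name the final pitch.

A2

Up a minor seventh from E##3: D##4 (10 semitones up).
An augmented octave down from D##4 is D#3.
D#3 down an augmented fourth → A2 (6 semitones).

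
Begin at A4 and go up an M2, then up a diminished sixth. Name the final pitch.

Up a major second from A4: B4 (2 semitones up).
B4 up a diminished sixth → Gb5 (7 semitones).

Gb5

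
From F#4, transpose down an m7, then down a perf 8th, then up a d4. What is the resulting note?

C3

Down a minor seventh from F#4: G#3 (10 semitones down).
G#3 down a perfect octave → G#2 (12 semitones).
Up a diminished fourth from G#2: C3 (4 semitones up).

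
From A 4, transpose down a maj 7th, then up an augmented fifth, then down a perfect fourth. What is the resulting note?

C sharp 4

Down a major seventh from A4: Bb3 (11 semitones down).
Bb3 up an augmented fifth → F#4 (8 semitones).
A perfect fourth down from F#4 is C#4.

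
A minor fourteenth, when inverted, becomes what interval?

M2

First reduce the compound minor fourteenth to its simple form, a minor seventh.
The rule of nine gives the new number: 9 − 7 = 2, so a seventh becomes a second.
And minor becomes major under inversion, so we get a major second.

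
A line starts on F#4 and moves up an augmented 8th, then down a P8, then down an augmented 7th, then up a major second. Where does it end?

A3

An augmented octave up from F#4 is F##5.
Down a perfect octave from F##5: F##4 (12 semitones down).
F##4 down an augmented seventh → G3 (12 semitones).
G3 up a major second → A3 (2 semitones).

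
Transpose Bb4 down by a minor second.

Two letter names down from B: A.
Moving 1 semitone down from Bb4 (the size of a minor second) reaches A4.

A4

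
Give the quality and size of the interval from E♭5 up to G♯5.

A3

E to G spans three letter names (E-F-G): a third.
The major third is 4 semitones; here we have 5, one semitone wider: augmented.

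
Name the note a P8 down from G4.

The letter stays G (same as the start), shifted an octave down.
Moving 12 semitones down from G4 (the size of a perfect octave) reaches G3.

G3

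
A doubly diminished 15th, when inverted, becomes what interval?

First reduce the compound doubly diminished fifteenth to its simple form, a doubly diminished octave.
Interval numbers invert to sum to nine: 8 + 1 = 9, so an octave inverts to a unison.
Quality inverts too: doubly diminished becomes doubly augmented. That makes the inversion a doubly augmented unison.

doubly augmented 1st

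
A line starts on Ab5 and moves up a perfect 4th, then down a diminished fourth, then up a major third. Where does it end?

Up a perfect fourth from Ab5: Db6 (5 semitones up).
Down a diminished fourth from Db6: A5 (4 semitones down).
A major third up from A5 is C#6.

C#6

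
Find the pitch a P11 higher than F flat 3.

B double-flat 4

The eleventh's letter: F up four letter names plus an octave → B.
Moving 17 semitones up from Fb3 (the size of a perfect eleventh) reaches Bbb4.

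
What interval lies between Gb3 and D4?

A5

G to D spans five letter names (G-A-B-C-D): a fifth.
A perfect fifth would be 7 semitones; Gb3 to D4 is 8, one semitone wider, so the interval is augmented.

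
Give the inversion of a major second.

The rule of nine gives the new number: 9 − 2 = 7, so a second becomes a seventh.
And major becomes minor under inversion, so we get a minor seventh.

minor 7th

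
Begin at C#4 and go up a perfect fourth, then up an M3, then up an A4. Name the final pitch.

D##5

Up a perfect fourth from C#4: F#4 (5 semitones up).
Up a major third from F#4: A#4 (4 semitones up).
Up an augmented fourth from A#4: D##5 (6 semitones up).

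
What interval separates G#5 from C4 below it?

A12

Descending from G#5 to C4 is the same interval as ascending C4 to G#5.
C to G spans five letter names (C-D-E-F-G), plus an octave: a twelfth.
A perfect twelfth would be 19 semitones; C4 to G#5 is 20, one semitone wider, so the interval is augmented.
(Equivalently, a compound augmented fifth: an augmented fifth plus an octave.)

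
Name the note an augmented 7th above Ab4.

The seventh takes the letter from A up to G.
An augmented seventh is 12 semitones; 12 semitones up from Ab4 gives G#5.

G#5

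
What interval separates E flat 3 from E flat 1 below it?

P15

Descending from Eb3 to Eb1 is the same interval as ascending Eb1 to Eb3.
E to E is the same letter name, plus 2 octaves, so the interval is some kind of fifteenth.
The perfect fifteenth spans 24 semitones, and Eb1 to Eb3 is exactly 24 semitones — so this is a perfect fifteenth.
(Equivalently, a compound perfect octave: a perfect octave plus an octave.)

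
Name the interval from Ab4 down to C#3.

Descending from Ab4 to C#3 is the same interval as ascending C#3 to Ab4.
C to A spans six letter names (C-D-E-F-G-A), plus an octave — that makes it a thirteenth of some quality.
The major thirteenth is 21 semitones; here we have 19, two semitones narrower: diminished.
(Equivalently, a compound diminished sixth: a diminished sixth plus an octave.)

d13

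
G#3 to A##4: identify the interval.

G to A spans two letter names (G-A), plus an octave, so the interval is some kind of ninth.
A major ninth would be 14 semitones; G#3 to A##4 is 15, one semitone wider, so the interval is augmented.
(Equivalently, a compound augmented second: an augmented second plus an octave.)

augmented ninth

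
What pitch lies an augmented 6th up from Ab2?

The sixth takes the letter from A up to F.
An augmented sixth spans 10 semitones, so from Ab2 the target pitch is F#3.

F#3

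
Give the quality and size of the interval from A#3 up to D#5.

A to D spans four letter names (A-B-C-D), plus an octave, so the interval is some kind of eleventh.
The perfect eleventh spans 17 semitones, and A#3 to D#5 is exactly 17 semitones — so this is a perfect eleventh.
(Equivalently, a compound perfect fourth: a perfect fourth plus an octave.)

perfect 11th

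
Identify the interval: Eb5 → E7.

E to E is the same letter name, plus 2 octaves: a fifteenth.
Eb5 to E7 spans 25 semitones — one semitone wider than the perfect fifteenth (24) — giving an augmented fifteenth.
(Equivalently, a compound augmented octave: an augmented octave plus an octave.)

A15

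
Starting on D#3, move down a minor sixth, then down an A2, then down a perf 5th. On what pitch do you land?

Down a minor sixth from D#3: F##2 (8 semitones down).
An augmented second down from F##2 is E2.
Down a perfect fifth from E2: A1 (7 semitones down).

A1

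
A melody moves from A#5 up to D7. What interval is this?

A to D spans four letter names (A-B-C-D), plus an octave: an eleventh.
A perfect eleventh would be 17 semitones; A#5 to D7 is 16, one semitone narrower, so the interval is diminished.
(Equivalently, a compound diminished fourth: a diminished fourth plus an octave.)

diminished eleventh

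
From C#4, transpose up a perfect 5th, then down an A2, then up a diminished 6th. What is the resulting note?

C#4 up a perfect fifth → G#4 (7 semitones).
G#4 down an augmented second → F4 (3 semitones).
Up a diminished sixth from F4: Dbb5 (7 semitones up).

Dbb5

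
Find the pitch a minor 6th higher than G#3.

Six letter names up from G: E.
A minor sixth is 8 semitones; 8 semitones up from G#3 gives E4.

E4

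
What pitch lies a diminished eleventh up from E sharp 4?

Four letters up from E (plus an octave) reaches A.
A diminished eleventh spans 16 semitones, so from E#4 the target pitch is A5.

A 5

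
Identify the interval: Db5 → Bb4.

Descending from Db5 to Bb4 is the same interval as ascending Bb4 to Db5.
B to D spans three letter names (B-C-D): a third.
Bb4 to Db5 is 3 semitones, a half step short of the major third (4), so this is minor.

minor third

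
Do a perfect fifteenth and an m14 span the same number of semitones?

A perfect fifteenth spans 24 semitones; a minor fourteenth spans 22 semitones. They differ by 2.

No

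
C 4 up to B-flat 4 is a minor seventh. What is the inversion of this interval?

The rule of nine gives the new number: 9 − 7 = 2, so a seventh becomes a second.
And minor becomes major under inversion, so we get a major second.

major second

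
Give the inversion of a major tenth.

minor sixth

First reduce the compound major tenth to its simple form, a major third.
The rule of nine gives the new number: 9 − 3 = 6, so a third becomes a sixth.
The quality also flips — major becomes minor — giving a minor sixth.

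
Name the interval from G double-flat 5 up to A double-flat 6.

major ninth

G to A spans two letter names (G-A), plus an octave: a ninth.
Counting semitones, Gbb5→Abb6 is 14, which is the major ninth.
(Equivalently, a compound major second: a major second plus an octave.)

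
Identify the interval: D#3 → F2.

augmented sixth

Descending from D#3 to F2 is the same interval as ascending F2 to D#3.
F to D spans six letter names (F-G-A-B-C-D), so the interval is some kind of sixth.
The major sixth is 9 semitones; here we have 10, one semitone wider: augmented.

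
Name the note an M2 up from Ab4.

Bb4

Two letter names up from A: B.
A major second is 2 semitones; 2 semitones up from Ab4 gives Bb4.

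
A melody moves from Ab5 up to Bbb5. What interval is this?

minor second

A to B spans two letter names (A-B) — that makes it a second of some quality.
A major second would be 2 semitones, but Ab5 to Bbb5 is 1 — one semitone narrower, making it a minor second.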